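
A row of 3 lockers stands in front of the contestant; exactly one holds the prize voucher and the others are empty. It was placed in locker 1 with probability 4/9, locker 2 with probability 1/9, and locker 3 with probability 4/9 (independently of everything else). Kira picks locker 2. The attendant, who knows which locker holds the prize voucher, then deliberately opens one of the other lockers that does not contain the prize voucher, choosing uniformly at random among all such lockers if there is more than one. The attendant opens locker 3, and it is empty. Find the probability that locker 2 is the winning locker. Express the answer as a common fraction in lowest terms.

1/9

Consider each possible location of the prize voucher in turn.
If it is in locker 1 (prior 4/9): the attendant has no choice, probability 1; weight (4/9)·1 = 4/9.
If it is in locker 2 (prior 1/9): the attendant has 2 equally likely choices, so probability 1/2; weight (1/9)·(1/2) = 1/18.
If it is in locker 3 (prior 4/9): the attendant opened locker 3, so this case is ruled out; weight (4/9)·0 = 0.
The weights sum to 1/2.
So P(the prize voucher in locker 2 | the attendant opened locker 3) = (1/18) / (1/2) = 1/9.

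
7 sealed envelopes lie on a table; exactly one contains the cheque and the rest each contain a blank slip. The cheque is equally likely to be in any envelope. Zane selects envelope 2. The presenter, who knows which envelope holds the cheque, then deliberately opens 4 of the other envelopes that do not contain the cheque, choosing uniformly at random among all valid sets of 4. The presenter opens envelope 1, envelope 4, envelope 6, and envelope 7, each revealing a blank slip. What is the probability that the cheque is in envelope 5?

Consider each possible location of the cheque in turn.
If it is in any of envelopes 1, 4, 6, and 7 (prior 1/7 each): that envelope was opened and seen not to hold the prize — ruled out; weight (1/7)·0 = 0 each.
If it is in envelope 2 (prior 1/7): the presenter has 15 equally likely choices, so probability 1/15; weight (1/7)·(1/15) = 1/105.
If it is in either of envelopes 3 and 5 (prior 1/7 each): the presenter has 5 equally likely choices, so probability 1/5; weight (1/7)·(1/5) = 1/35 each.
The weights sum to 1/15.
So P(the cheque in envelope 5 | the presenter opened envelope 1, envelope 4, envelope 6, and envelope 7) = (1/35) / (1/15) = 3/7.

3/7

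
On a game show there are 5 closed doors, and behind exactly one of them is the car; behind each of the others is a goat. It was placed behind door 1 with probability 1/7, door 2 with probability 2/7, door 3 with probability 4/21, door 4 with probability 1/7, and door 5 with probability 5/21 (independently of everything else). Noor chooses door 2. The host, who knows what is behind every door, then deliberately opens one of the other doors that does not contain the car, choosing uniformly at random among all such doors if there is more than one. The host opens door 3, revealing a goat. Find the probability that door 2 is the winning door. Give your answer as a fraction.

Consider each possible location of the car in turn.
If it is behind either of doors 1 and 4 (prior 1/7 each): the host has 3 equally likely choices, so probability 1/3; weight (1/7)·(1/3) = 1/21 each.
If it is behind door 2 (prior 2/7): the host has 4 equally likely choices, so probability 1/4; weight (2/7)·(1/4) = 1/14.
If it is behind door 3 (prior 4/21): the host opened door 3, so this case is ruled out; weight (4/21)·0 = 0.
If it is behind door 5 (prior 5/21): the host has 3 equally likely choices, so probability 1/3; weight (5/21)·(1/3) = 5/63.
The weights sum to 31/126.
So P(the car behind door 2 | the host opened door 3) = (1/14) / (31/126) = 9/31.

9/31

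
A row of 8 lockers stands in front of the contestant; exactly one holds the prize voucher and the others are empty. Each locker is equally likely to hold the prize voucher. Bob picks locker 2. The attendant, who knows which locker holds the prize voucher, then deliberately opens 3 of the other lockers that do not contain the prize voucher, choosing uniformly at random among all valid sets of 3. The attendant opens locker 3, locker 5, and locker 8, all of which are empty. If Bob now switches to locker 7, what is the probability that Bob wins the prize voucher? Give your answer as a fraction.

7/32

Condition on the true location of the prize voucher.
If it is in any of lockers 1, 4, 6, and 7 (prior 1/8 each): the attendant has 20 equally likely choices, so probability 1/20; weight (1/8)·(1/20) = 1/160 each.
If it is in locker 2 (prior 1/8): the attendant has 35 equally likely choices, so probability 1/35; weight (1/8)·(1/35) = 1/280.
If it is in any of lockers 3, 5, and 8 (prior 1/8 each): that locker was opened and seen not to hold the prize — ruled out; weight (1/8)·0 = 0 each.
The weights sum to 1/35.
So P(the prize voucher in locker 7 | the attendant opened locker 3, locker 5, and locker 8) = (1/160) / (1/35) = 7/32.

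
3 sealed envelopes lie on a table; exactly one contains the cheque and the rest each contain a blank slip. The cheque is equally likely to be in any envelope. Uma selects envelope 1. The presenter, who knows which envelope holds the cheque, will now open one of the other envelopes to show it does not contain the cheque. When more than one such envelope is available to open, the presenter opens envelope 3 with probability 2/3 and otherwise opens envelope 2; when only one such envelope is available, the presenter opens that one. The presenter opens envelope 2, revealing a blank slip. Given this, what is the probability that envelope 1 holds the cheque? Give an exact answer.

1/4

Consider each possible location of the cheque in turn.
If it is in envelope 1 (prior 1/3): envelope 3 is available but not opened, probability 1/3; weight (1/3)·(1/3) = 1/9.
If it is in envelope 2 (prior 1/3): the presenter opened envelope 2, so this case is ruled out; weight (1/3)·0 = 0.
If it is in envelope 3 (prior 1/3): only envelope 2 is available, probability 1; weight (1/3)·1 = 1/3.
The weights sum to 4/9.
So P(the cheque in envelope 1 | the presenter opened envelope 2) = (1/9) / (4/9) = 1/4.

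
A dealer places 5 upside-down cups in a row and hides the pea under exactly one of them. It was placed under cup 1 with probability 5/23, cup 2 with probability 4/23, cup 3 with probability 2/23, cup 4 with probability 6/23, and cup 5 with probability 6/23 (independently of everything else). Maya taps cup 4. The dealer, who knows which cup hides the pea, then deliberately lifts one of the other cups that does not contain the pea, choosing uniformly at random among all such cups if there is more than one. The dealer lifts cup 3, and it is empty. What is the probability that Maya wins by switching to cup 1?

Consider each possible location of the pea in turn.
If it is under cup 1 (prior 5/23): the dealer has 3 equally likely choices, so probability 1/3; weight (5/23)·(1/3) = 5/69.
If it is under cup 2 (prior 4/23): the dealer has 3 equally likely choices, so probability 1/3; weight (4/23)·(1/3) = 4/69.
If it is under cup 3 (prior 2/23): the dealer opened cup 3, so this case is ruled out; weight (2/23)·0 = 0.
If it is under cup 4 (prior 6/23): the dealer has 4 equally likely choices, so probability 1/4; weight (6/23)·(1/4) = 3/46.
If it is under cup 5 (prior 6/23): the dealer has 3 equally likely choices, so probability 1/3; weight (6/23)·(1/3) = 2/23.
The weights sum to 13/46.
So P(the pea under cup 1 | the dealer opened cup 3) = (5/69) / (13/46) = 10/39.

10/39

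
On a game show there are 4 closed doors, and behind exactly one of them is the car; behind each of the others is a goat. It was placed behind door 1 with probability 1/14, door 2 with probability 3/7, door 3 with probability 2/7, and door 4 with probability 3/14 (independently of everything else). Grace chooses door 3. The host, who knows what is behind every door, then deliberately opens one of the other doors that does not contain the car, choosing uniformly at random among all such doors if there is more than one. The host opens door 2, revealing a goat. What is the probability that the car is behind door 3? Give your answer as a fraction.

2/5

Condition on the true location of the car.
If it is behind door 1 (prior 1/14): the host has 2 equally likely choices, so probability 1/2; weight (1/14)·(1/2) = 1/28.
If it is behind door 2 (prior 3/7): the host opened door 2, so this case is ruled out; weight (3/7)·0 = 0.
If it is behind door 3 (prior 2/7): the host has 3 equally likely choices, so probability 1/3; weight (2/7)·(1/3) = 2/21.
If it is behind door 4 (prior 3/14): the host has 2 equally likely choices, so probability 1/2; weight (3/14)·(1/2) = 3/28.
The weights sum to 5/21.
So P(the car behind door 3 | the host opened door 2) = (2/21) / (5/21) = 2/5.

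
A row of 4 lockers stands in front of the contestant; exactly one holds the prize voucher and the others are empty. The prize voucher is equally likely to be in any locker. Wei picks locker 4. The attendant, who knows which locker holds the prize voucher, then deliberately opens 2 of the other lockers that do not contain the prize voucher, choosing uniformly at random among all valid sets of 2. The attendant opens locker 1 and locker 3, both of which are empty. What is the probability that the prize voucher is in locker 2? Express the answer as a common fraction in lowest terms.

3/4

Apply Bayes' rule, conditioning on where the prize voucher actually is.
If it is in either of lockers 1 and 3 (prior 1/4 each): that locker was opened and seen not to hold the prize — ruled out; weight (1/4)·0 = 0 each.
If it is in locker 2 (prior 1/4): the attendant has no choice, probability 1; weight (1/4)·1 = 1/4.
If it is in locker 4 (prior 1/4): the attendant has 3 equally likely choices, so probability 1/3; weight (1/4)·(1/3) = 1/12.
The weights sum to 1/3.
So P(the prize voucher in locker 2 | the attendant opened locker 1 and locker 3) = (1/4) / (1/3) = 3/4.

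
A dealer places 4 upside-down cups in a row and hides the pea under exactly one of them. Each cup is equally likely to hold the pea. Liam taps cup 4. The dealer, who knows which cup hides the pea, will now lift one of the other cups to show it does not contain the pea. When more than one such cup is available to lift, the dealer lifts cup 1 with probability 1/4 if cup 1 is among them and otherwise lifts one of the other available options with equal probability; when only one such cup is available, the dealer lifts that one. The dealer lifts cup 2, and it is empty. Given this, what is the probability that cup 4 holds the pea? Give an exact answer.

3/13

Consider each possible location of the pea in turn.
If it is under cup 1 (prior 1/4): cup 1 holds the prize so is unavailable; the dealer chooses uniformly among the 2 others, probability 1/2; weight (1/4)·(1/2) = 1/8.
If it is under cup 2 (prior 1/4): the dealer opened cup 2, so this case is ruled out; weight (1/4)·0 = 0.
If it is under cup 3 (prior 1/4): cup 1 is available but not opened, probability 3/4; weight (1/4)·(3/4) = 3/16.
If it is under cup 4 (prior 1/4): cup 1 is available but not opened; cup 2 gets probability (1 − 1/4)/2 = 3/8; weight (1/4)·(3/8) = 3/32.
The weights sum to 13/32.
So P(the pea under cup 4 | the dealer opened cup 2) = (3/32) / (13/32) = 3/13.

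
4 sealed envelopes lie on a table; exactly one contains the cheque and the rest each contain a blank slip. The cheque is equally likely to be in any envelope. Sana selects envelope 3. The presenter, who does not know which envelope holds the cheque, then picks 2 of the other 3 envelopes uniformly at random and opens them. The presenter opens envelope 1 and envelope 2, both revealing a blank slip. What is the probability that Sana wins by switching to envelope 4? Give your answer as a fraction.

Consider each possible location of the cheque in turn.
If it is in either of envelopes 1 and 2 (prior 1/4 each): that envelope was opened and seen not to hold the prize — ruled out; weight (1/4)·0 = 0 each.
If it is in either of envelopes 3 and 4 (prior 1/4 each): the presenter picks exactly this set with probability 1/3 regardless, and none is the prize; weight (1/4)·(1/3) = 1/12 each.
The weights sum to 1/6.
So P(the cheque in envelope 4 | the presenter opened envelope 1 and envelope 2) = (1/12) / (1/6) = 1/2.

1/2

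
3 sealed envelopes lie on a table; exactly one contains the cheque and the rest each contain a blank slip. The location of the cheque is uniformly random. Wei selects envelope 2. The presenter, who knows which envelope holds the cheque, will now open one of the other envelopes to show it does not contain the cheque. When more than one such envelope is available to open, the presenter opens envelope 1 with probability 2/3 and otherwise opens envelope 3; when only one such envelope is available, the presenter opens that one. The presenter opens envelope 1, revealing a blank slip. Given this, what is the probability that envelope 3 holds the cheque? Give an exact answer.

3/5

Apply Bayes' rule, conditioning on where the cheque actually is.
If it is in envelope 1 (prior 1/3): the presenter opened envelope 1, so this case is ruled out; weight (1/3)·0 = 0.
If it is in envelope 2 (prior 1/3): envelope 1 is available, opened with probability 2/3; weight (1/3)·(2/3) = 2/9.
If it is in envelope 3 (prior 1/3): only envelope 1 is available, probability 1; weight (1/3)·1 = 1/3.
The weights sum to 5/9.
So P(the cheque in envelope 3 | the presenter opened envelope 1) = (1/3) / (5/9) = 3/5.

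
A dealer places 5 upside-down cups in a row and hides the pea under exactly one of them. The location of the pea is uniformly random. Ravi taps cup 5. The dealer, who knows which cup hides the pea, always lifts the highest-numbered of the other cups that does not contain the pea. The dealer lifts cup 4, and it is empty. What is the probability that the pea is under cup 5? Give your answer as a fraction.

1/4

Apply Bayes' rule, conditioning on where the pea actually is.
If it is under any of cups 1, 2, 3, and 5 (prior 1/5 each): cup 4 is the highest-numbered option available, probability 1; weight (1/5)·1 = 1/5 each.
If it is under cup 4 (prior 1/5): the dealer opened cup 4, so this case is ruled out; weight (1/5)·0 = 0.
The weights sum to 4/5.
So P(the pea under cup 5 | the dealer opened cup 4) = (1/5) / (4/5) = 1/4.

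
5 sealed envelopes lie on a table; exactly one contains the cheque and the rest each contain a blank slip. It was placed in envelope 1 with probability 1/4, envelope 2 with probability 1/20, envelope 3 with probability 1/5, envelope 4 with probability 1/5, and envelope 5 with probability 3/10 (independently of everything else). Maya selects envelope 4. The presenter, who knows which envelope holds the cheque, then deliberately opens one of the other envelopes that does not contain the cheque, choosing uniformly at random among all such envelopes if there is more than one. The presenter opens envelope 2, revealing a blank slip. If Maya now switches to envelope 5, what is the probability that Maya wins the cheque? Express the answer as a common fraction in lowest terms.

1/3

Apply Bayes' rule, conditioning on where the cheque actually is.
If it is in envelope 1 (prior 1/4): the presenter has 3 equally likely choices, so probability 1/3; weight (1/4)·(1/3) = 1/12.
If it is in envelope 2 (prior 1/20): the presenter opened envelope 2, so this case is ruled out; weight (1/20)·0 = 0.
If it is in envelope 3 (prior 1/5): the presenter has 3 equally likely choices, so probability 1/3; weight (1/5)·(1/3) = 1/15.
If it is in envelope 4 (prior 1/5): the presenter has 4 equally likely choices, so probability 1/4; weight (1/5)·(1/4) = 1/20.
If it is in envelope 5 (prior 3/10): the presenter has 3 equally likely choices, so probability 1/3; weight (3/10)·(1/3) = 1/10.
The weights sum to 3/10.
So P(the cheque in envelope 5 | the presenter opened envelope 2) = (1/10) / (3/10) = 1/3.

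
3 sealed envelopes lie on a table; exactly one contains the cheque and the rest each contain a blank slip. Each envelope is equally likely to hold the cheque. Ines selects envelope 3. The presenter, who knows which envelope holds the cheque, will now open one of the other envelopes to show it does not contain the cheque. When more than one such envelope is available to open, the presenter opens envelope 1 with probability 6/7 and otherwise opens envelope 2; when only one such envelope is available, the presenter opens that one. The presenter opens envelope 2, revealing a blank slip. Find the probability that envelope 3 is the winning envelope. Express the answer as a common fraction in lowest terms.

1/8

Consider each possible location of the cheque in turn.
If it is in envelope 1 (prior 1/3): only envelope 2 is available, probability 1; weight (1/3)·1 = 1/3.
If it is in envelope 2 (prior 1/3): the presenter opened envelope 2, so this case is ruled out; weight (1/3)·0 = 0.
If it is in envelope 3 (prior 1/3): envelope 1 is available but not opened, probability 1/7; weight (1/3)·(1/7) = 1/21.
The weights sum to 8/21.
So P(the cheque in envelope 3 | the presenter opened envelope 2) = (1/21) / (8/21) = 1/8.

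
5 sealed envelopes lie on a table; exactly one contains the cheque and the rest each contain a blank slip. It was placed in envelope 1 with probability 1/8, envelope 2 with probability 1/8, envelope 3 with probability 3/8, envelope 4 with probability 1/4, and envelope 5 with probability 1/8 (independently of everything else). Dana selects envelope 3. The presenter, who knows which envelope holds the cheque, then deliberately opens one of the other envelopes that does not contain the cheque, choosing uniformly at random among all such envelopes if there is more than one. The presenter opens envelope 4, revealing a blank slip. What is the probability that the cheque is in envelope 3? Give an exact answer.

3/7

Apply Bayes' rule, conditioning on where the cheque actually is.
If it is in any of envelopes 1, 2, and 5 (prior 1/8 each): the presenter has 3 equally likely choices, so probability 1/3; weight (1/8)·(1/3) = 1/24 each.
If it is in envelope 3 (prior 3/8): the presenter has 4 equally likely choices, so probability 1/4; weight (3/8)·(1/4) = 3/32.
If it is in envelope 4 (prior 1/4): the presenter opened envelope 4, so this case is ruled out; weight (1/4)·0 = 0.
The weights sum to 7/32.
So P(the cheque in envelope 3 | the presenter opened envelope 4) = (3/32) / (7/32) = 3/7.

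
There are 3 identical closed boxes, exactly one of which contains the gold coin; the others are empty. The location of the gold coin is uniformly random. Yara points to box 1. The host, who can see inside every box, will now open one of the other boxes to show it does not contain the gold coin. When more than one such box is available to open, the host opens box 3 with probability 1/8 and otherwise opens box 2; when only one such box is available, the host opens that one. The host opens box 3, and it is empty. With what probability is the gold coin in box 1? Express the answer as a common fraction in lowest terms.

1/9

Condition on the true location of the gold coin.
If it is in box 1 (prior 1/3): box 3 is available, opened with probability 1/8; weight (1/3)·(1/8) = 1/24.
If it is in box 2 (prior 1/3): only box 3 is available, probability 1; weight (1/3)·1 = 1/3.
If it is in box 3 (prior 1/3): the host opened box 3, so this case is ruled out; weight (1/3)·0 = 0.
The weights sum to 3/8.
So P(the gold coin in box 1 | the host opened box 3) = (1/24) / (3/8) = 1/9.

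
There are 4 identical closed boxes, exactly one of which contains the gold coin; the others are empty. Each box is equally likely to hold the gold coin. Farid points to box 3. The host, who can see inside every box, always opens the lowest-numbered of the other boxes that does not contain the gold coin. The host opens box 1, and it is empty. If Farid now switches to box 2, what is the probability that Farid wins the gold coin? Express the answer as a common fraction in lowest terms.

1/3

Apply Bayes' rule, conditioning on where the gold coin actually is.
If it is in box 1 (prior 1/4): the host opened box 1, so this case is ruled out; weight (1/4)·0 = 0.
If it is in any of boxes 2, 3, and 4 (prior 1/4 each): box 1 is the lowest-numbered option available, probability 1; weight (1/4)·1 = 1/4 each.
The weights sum to 3/4.
So P(the gold coin in box 2 | the host opened box 1) = (1/4) / (3/4) = 1/3.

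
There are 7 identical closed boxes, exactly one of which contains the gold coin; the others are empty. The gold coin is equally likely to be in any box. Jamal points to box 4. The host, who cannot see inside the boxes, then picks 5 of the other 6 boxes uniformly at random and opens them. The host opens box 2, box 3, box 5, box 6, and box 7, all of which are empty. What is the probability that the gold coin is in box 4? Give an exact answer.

Because the host chose which boxes to open without knowing where the gold coin is, the choice is independent of the prize location. Learning that none of the 5 opened boxes holds the gold coin simply rules out those 5 locations and leaves the remaining 2 boxes still equally likely by symmetry.
So P(the gold coin in box 4) = 1/2.

1/2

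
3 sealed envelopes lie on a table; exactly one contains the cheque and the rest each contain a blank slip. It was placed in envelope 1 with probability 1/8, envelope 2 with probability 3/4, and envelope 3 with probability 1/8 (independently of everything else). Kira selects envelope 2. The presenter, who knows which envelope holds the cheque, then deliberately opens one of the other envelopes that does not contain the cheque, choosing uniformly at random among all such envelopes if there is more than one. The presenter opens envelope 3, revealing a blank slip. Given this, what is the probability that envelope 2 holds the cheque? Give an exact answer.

Apply Bayes' rule, conditioning on where the cheque actually is.
If it is in envelope 1 (prior 1/8): the presenter has no choice, probability 1; weight (1/8)·1 = 1/8.
If it is in envelope 2 (prior 3/4): the presenter has 2 equally likely choices, so probability 1/2; weight (3/4)·(1/2) = 3/8.
If it is in envelope 3 (prior 1/8): the presenter opened envelope 3, so this case is ruled out; weight (1/8)·0 = 0.
The weights sum to 1/2.
So P(the cheque in envelope 2 | the presenter opened envelope 3) = (3/8) / (1/2) = 3/4.

3/4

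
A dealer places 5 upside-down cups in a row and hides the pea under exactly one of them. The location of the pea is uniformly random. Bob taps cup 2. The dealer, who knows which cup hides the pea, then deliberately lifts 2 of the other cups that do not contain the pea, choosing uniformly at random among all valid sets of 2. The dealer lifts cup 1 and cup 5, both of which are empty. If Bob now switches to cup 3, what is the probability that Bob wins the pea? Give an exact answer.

Consider each possible location of the pea in turn.
If it is under either of cups 1 and 5 (prior 1/5 each): that cup was opened and seen not to hold the prize — ruled out; weight (1/5)·0 = 0 each.
If it is under cup 2 (prior 1/5): the dealer has 6 equally likely choices, so probability 1/6; weight (1/5)·(1/6) = 1/30.
If it is under either of cups 3 and 4 (prior 1/5 each): the dealer has 3 equally likely choices, so probability 1/3; weight (1/5)·(1/3) = 1/15 each.
The weights sum to 1/6.
So P(the pea under cup 3 | the dealer opened cup 1 and cup 5) = (1/15) / (1/6) = 2/5.

2/5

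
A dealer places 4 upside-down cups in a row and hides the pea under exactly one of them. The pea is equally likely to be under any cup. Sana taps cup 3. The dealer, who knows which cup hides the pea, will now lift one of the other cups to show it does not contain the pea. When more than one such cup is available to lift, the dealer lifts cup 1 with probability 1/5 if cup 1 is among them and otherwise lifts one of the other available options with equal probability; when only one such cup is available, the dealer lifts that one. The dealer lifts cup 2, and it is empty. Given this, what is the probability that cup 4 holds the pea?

8/17

Consider each possible location of the pea in turn.
If it is under cup 1 (prior 1/4): cup 1 holds the prize so is unavailable; the dealer chooses uniformly among the 2 others, probability 1/2; weight (1/4)·(1/2) = 1/8.
If it is under cup 2 (prior 1/4): the dealer opened cup 2, so this case is ruled out; weight (1/4)·0 = 0.
If it is under cup 3 (prior 1/4): cup 1 is available but not opened; cup 2 gets probability (1 − 1/5)/2 = 2/5; weight (1/4)·(2/5) = 1/10.
If it is under cup 4 (prior 1/4): cup 1 is available but not opened, probability 4/5; weight (1/4)·(4/5) = 1/5.
The weights sum to 17/40.
So P(the pea under cup 4 | the dealer opened cup 2) = (1/5) / (17/40) = 8/17.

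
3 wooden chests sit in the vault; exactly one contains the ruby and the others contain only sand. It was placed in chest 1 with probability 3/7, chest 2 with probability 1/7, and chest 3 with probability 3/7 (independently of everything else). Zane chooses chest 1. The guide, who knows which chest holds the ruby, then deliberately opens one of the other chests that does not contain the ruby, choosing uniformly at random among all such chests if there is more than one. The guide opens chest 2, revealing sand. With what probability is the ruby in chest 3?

2/3

Apply Bayes' rule, conditioning on where the ruby actually is.
If it is in chest 1 (prior 3/7): the guide has 2 equally likely choices, so probability 1/2; weight (3/7)·(1/2) = 3/14.
If it is in chest 2 (prior 1/7): the guide opened chest 2, so this case is ruled out; weight (1/7)·0 = 0.
If it is in chest 3 (prior 3/7): the guide has no choice, probability 1; weight (3/7)·1 = 3/7.
The weights sum to 9/14.
So P(the ruby in chest 3 | the guide opened chest 2) = (3/7) / (9/14) = 2/3.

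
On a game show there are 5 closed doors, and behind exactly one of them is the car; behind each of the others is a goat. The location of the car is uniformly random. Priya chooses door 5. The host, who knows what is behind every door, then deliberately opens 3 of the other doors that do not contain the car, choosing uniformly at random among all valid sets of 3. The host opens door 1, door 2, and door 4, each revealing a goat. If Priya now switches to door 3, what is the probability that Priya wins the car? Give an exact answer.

Consider each possible location of the car in turn.
If it is behind any of doors 1, 2, and 4 (prior 1/5 each): that door was opened and seen not to hold the prize — ruled out; weight (1/5)·0 = 0 each.
If it is behind door 3 (prior 1/5): the host has no choice, probability 1; weight (1/5)·1 = 1/5.
If it is behind door 5 (prior 1/5): the host has 4 equally likely choices, so probability 1/4; weight (1/5)·(1/4) = 1/20.
The weights sum to 1/4.
So P(the car behind door 3 | the host opened door 1, door 2, and door 4) = (1/5) / (1/4) = 4/5.

4/5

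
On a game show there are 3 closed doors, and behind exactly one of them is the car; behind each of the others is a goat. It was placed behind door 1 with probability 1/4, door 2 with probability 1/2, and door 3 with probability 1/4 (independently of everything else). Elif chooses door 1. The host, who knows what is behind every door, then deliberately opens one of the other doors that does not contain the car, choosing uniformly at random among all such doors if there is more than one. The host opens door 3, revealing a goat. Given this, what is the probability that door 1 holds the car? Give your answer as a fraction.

Apply Bayes' rule, conditioning on where the car actually is.
If it is behind door 1 (prior 1/4): the host has 2 equally likely choices, so probability 1/2; weight (1/4)·(1/2) = 1/8.
If it is behind door 2 (prior 1/2): the host has no choice, probability 1; weight (1/2)·1 = 1/2.
If it is behind door 3 (prior 1/4): the host opened door 3, so this case is ruled out; weight (1/4)·0 = 0.
The weights sum to 5/8.
So P(the car behind door 1 | the host opened door 3) = (1/8) / (5/8) = 1/5.

1/5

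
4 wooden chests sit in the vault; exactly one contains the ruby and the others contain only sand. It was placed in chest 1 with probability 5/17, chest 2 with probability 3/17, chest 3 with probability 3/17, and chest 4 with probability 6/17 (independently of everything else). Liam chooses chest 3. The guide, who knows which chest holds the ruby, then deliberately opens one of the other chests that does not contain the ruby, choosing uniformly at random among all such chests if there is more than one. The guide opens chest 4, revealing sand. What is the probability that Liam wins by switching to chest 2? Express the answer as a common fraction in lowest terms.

Apply Bayes' rule, conditioning on where the ruby actually is.
If it is in chest 1 (prior 5/17): the guide has 2 equally likely choices, so probability 1/2; weight (5/17)·(1/2) = 5/34.
If it is in chest 2 (prior 3/17): the guide has 2 equally likely choices, so probability 1/2; weight (3/17)·(1/2) = 3/34.
If it is in chest 3 (prior 3/17): the guide has 3 equally likely choices, so probability 1/3; weight (3/17)·(1/3) = 1/17.
If it is in chest 4 (prior 6/17): the guide opened chest 4, so this case is ruled out; weight (6/17)·0 = 0.
The weights sum to 5/17.
So P(the ruby in chest 2 | the guide opened chest 4) = (3/34) / (5/17) = 3/10.

3/10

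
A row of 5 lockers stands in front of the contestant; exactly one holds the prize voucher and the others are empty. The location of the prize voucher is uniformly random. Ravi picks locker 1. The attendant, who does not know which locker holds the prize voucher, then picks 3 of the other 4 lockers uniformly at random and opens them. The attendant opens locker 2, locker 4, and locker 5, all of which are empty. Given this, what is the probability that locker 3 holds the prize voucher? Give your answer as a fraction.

1/2

Because the attendant chose which lockers to open without knowing where the prize voucher is, the choice is independent of the prize location. Learning that none of the 3 opened lockers holds the prize voucher simply rules out those 3 locations and leaves the remaining 2 lockers still equally likely by symmetry.
So P(the prize voucher in locker 3) = 1/2.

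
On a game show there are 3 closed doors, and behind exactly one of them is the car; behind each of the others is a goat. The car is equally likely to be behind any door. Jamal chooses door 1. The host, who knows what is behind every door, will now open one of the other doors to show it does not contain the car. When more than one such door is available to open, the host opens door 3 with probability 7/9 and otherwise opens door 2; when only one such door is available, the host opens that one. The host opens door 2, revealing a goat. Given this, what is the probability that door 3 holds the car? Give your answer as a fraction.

Condition on the true location of the car.
If it is behind door 1 (prior 1/3): door 3 is available but not opened, probability 2/9; weight (1/3)·(2/9) = 2/27.
If it is behind door 2 (prior 1/3): the host opened door 2, so this case is ruled out; weight (1/3)·0 = 0.
If it is behind door 3 (prior 1/3): only door 2 is available, probability 1; weight (1/3)·1 = 1/3.
The weights sum to 11/27.
So P(the car behind door 3 | the host opened door 2) = (1/3) / (11/27) = 9/11.

9/11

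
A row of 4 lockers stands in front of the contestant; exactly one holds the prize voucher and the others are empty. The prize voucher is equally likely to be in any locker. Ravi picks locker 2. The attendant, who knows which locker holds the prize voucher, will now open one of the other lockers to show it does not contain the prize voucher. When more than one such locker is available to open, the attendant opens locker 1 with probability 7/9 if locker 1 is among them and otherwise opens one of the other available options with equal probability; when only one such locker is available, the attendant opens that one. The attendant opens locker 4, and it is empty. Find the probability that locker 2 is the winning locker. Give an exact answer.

2/15

Condition on the true location of the prize voucher.
If it is in locker 1 (prior 1/4): locker 1 holds the prize so is unavailable; the attendant chooses uniformly among the 2 others, probability 1/2; weight (1/4)·(1/2) = 1/8.
If it is in locker 2 (prior 1/4): locker 1 is available but not opened; locker 4 gets probability (1 − 7/9)/2 = 1/9; weight (1/4)·(1/9) = 1/36.
If it is in locker 3 (prior 1/4): locker 1 is available but not opened, probability 2/9; weight (1/4)·(2/9) = 1/18.
If it is in locker 4 (prior 1/4): the attendant opened locker 4, so this case is ruled out; weight (1/4)·0 = 0.
The weights sum to 5/24.
So P(the prize voucher in locker 2 | the attendant opened locker 4) = (1/36) / (5/24) = 2/15.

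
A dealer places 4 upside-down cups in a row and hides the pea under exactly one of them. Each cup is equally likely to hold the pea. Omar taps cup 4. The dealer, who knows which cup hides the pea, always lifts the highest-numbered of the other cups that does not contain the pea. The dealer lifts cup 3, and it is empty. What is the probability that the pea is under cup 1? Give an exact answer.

Consider each possible location of the pea in turn.
If it is under any of cups 1, 2, and 4 (prior 1/4 each): cup 3 is the highest-numbered option available, probability 1; weight (1/4)·1 = 1/4 each.
If it is under cup 3 (prior 1/4): the dealer opened cup 3, so this case is ruled out; weight (1/4)·0 = 0.
The weights sum to 3/4.
So P(the pea under cup 1 | the dealer opened cup 3) = (1/4) / (3/4) = 1/3.

1/3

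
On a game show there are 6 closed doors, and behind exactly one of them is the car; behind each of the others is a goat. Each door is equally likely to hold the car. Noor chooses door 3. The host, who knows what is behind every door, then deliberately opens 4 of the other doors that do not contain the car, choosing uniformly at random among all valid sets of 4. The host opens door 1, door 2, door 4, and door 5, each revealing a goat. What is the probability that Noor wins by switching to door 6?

Apply Bayes' rule, conditioning on where the car actually is.
If it is behind any of doors 1, 2, 4, and 5 (prior 1/6 each): that door was opened and seen not to hold the prize — ruled out; weight (1/6)·0 = 0 each.
If it is behind door 3 (prior 1/6): the host has 5 equally likely choices, so probability 1/5; weight (1/6)·(1/5) = 1/30.
If it is behind door 6 (prior 1/6): the host has no choice, probability 1; weight (1/6)·1 = 1/6.
The weights sum to 1/5.
So P(the car behind door 6 | the host opened door 1, door 2, door 4, and door 5) = (1/6) / (1/5) = 5/6.

5/6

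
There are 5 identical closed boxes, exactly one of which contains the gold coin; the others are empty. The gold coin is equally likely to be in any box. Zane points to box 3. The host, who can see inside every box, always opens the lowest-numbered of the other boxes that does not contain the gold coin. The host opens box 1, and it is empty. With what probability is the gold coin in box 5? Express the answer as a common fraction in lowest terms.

1/4

Apply Bayes' rule, conditioning on where the gold coin actually is.
If it is in box 1 (prior 1/5): the host opened box 1, so this case is ruled out; weight (1/5)·0 = 0.
If it is in any of boxes 2, 3, 4, and 5 (prior 1/5 each): box 1 is the lowest-numbered option available, probability 1; weight (1/5)·1 = 1/5 each.
The weights sum to 4/5.
So P(the gold coin in box 5 | the host opened box 1) = (1/5) / (4/5) = 1/4.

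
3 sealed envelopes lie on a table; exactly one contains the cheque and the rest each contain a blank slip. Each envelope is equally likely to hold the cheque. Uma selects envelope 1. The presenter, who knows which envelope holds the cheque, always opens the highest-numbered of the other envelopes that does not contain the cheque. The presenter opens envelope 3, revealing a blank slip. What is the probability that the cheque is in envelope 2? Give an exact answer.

Consider each possible location of the cheque in turn.
If it is in either of envelopes 1 and 2 (prior 1/3 each): envelope 3 is the highest-numbered option available, probability 1; weight (1/3)·1 = 1/3 each.
If it is in envelope 3 (prior 1/3): the presenter opened envelope 3, so this case is ruled out; weight (1/3)·0 = 0.
The weights sum to 2/3.
So P(the cheque in envelope 2 | the presenter opened envelope 3) = (1/3) / (2/3) = 1/2.

1/2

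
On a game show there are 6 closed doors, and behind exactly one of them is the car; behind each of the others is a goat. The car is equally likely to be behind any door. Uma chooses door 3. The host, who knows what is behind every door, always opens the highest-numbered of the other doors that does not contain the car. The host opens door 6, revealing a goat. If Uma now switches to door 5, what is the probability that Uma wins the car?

1/5

Consider each possible location of the car in turn.
If it is behind any of doors 1, 2, 3, 4, and 5 (prior 1/6 each): door 6 is the highest-numbered option available, probability 1; weight (1/6)·1 = 1/6 each.
If it is behind door 6 (prior 1/6): the host opened door 6, so this case is ruled out; weight (1/6)·0 = 0.
The weights sum to 5/6.
So P(the car behind door 5 | the host opened door 6) = (1/6) / (5/6) = 1/5.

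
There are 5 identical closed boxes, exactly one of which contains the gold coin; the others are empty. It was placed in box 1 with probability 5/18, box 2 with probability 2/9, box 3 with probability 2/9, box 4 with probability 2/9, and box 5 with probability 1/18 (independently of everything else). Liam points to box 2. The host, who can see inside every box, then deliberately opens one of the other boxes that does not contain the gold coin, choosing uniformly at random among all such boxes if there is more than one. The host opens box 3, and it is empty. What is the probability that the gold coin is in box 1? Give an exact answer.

5/13

Consider each possible location of the gold coin in turn.
If it is in box 1 (prior 5/18): the host has 3 equally likely choices, so probability 1/3; weight (5/18)·(1/3) = 5/54.
If it is in box 2 (prior 2/9): the host has 4 equally likely choices, so probability 1/4; weight (2/9)·(1/4) = 1/18.
If it is in box 3 (prior 2/9): the host opened box 3, so this case is ruled out; weight (2/9)·0 = 0.
If it is in box 4 (prior 2/9): the host has 3 equally likely choices, so probability 1/3; weight (2/9)·(1/3) = 2/27.
If it is in box 5 (prior 1/18): the host has 3 equally likely choices, so probability 1/3; weight (1/18)·(1/3) = 1/54.
The weights sum to 13/54.
So P(the gold coin in box 1 | the host opened box 3) = (5/54) / (13/54) = 5/13.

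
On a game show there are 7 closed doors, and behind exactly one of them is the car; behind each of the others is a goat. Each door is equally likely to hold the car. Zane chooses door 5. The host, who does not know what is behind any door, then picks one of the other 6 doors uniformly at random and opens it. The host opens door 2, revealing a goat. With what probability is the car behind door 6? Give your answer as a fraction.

Apply Bayes' rule, conditioning on where the car actually is.
If it is behind any of doors 1, 3, 4, 5, 6, and 7 (prior 1/7 each): the host picks door 2 with probability 1/6 regardless, and it is not the prize; weight (1/7)·(1/6) = 1/42 each.
If it is behind door 2 (prior 1/7): the host opened door 2, so this case is ruled out; weight (1/7)·0 = 0.
The weights sum to 1/7.
So P(the car behind door 6 | the host opened door 2) = (1/42) / (1/7) = 1/6.

1/6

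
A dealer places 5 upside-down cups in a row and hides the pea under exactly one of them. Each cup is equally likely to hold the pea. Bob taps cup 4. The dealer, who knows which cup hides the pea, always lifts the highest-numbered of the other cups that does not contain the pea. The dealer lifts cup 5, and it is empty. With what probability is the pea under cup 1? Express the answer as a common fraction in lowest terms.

1/4

Consider each possible location of the pea in turn.
If it is under any of cups 1, 2, 3, and 4 (prior 1/5 each): cup 5 is the highest-numbered option available, probability 1; weight (1/5)·1 = 1/5 each.
If it is under cup 5 (prior 1/5): the dealer opened cup 5, so this case is ruled out; weight (1/5)·0 = 0.
The weights sum to 4/5.
So P(the pea under cup 1 | the dealer opened cup 5) = (1/5) / (4/5) = 1/4.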